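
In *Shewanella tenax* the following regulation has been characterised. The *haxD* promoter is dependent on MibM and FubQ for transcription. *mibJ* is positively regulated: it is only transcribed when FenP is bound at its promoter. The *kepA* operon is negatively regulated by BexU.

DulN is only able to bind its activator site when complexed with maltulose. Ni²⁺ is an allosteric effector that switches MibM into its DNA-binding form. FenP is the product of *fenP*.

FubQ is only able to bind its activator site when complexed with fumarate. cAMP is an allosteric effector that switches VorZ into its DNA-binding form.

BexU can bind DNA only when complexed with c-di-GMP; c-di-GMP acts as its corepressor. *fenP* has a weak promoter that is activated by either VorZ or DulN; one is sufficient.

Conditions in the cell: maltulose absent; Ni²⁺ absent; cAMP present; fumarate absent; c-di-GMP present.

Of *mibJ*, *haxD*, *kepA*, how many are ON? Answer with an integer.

1

cAMP is present, so VorZ is active.
Maltulose is absent, so DulN is inactive.
Activator VorZ is present, so *fenP* is transcribed.
So FenP is produced and active.
No repressor is bound and FenP is active, so *mibJ* is transcribed.
→ *mibJ* is ON.
Ni²⁺ is absent, so MibM is inactive.
Fumarate is absent, so FubQ is inactive.
Required activator MibM is absent, so *haxD* is not transcribed.
→ *haxD* is OFF.
c-di-GMP is present, so BexU is active.
With repressor BexU bound, *kepA* is not transcribed.
→ *kepA* is OFF.
1 of the 3 genes is transcribed.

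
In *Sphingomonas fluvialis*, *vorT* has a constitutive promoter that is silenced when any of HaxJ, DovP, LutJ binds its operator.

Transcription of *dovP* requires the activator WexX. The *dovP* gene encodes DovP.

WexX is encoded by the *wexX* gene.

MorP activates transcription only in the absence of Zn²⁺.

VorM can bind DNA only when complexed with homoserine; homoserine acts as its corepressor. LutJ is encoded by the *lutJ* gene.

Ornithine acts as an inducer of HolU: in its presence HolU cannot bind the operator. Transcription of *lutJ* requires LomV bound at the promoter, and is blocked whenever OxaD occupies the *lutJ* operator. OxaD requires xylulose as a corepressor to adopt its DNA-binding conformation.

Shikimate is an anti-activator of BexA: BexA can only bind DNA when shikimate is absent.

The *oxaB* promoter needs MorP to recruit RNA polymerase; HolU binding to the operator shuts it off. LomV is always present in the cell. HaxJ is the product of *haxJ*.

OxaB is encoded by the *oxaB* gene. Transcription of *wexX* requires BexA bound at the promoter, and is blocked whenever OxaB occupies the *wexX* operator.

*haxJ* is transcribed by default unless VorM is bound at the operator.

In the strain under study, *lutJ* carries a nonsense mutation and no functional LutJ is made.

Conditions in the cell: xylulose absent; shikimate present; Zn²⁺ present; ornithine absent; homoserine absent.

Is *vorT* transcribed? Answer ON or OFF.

OFF

Homoserine is absent, so VorM is inactive.
With no repressor bound, *haxJ* is transcribed.
So HaxJ is produced and active.
Ornithine is absent, so HolU is active.
Zn²⁺ is present, so MorP is inactive.
With repressor HolU bound, *oxaB* is not transcribed.
So OxaB is not produced.
Shikimate is present, so BexA is inactive.
Required activator BexA is absent, so *wexX* is not transcribed.
So WexX is not produced.
Required activator WexX is absent, so *dovP* is not transcribed.
So DovP is not produced.
LutJ is non-functional in this strain, so it has no effect.
With repressor HaxJ bound, *vorT* is not transcribed.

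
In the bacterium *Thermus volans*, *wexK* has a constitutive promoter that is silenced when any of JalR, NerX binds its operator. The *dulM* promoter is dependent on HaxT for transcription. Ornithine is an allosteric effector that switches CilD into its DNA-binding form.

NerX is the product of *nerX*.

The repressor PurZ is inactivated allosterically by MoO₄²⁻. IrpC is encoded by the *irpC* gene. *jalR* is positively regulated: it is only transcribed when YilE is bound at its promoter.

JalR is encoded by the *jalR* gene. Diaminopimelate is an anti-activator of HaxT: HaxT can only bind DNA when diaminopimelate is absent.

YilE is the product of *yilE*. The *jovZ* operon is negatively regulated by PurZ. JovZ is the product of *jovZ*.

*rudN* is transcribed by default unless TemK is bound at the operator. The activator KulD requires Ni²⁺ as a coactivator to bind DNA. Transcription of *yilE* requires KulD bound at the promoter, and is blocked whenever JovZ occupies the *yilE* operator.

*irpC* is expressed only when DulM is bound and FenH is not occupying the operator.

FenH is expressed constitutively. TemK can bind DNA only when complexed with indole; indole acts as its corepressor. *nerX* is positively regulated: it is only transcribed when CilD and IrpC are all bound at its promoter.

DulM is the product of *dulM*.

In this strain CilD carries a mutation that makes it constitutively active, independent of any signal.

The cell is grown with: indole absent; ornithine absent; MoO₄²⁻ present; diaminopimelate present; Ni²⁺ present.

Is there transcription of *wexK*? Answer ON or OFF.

ON

Ni²⁺ is present, so KulD is active.
MoO₄²⁻ is present, so PurZ is inactive.
With no repressor bound, *jovZ* is transcribed.
So JovZ is produced and active.
With repressor JovZ bound, *yilE* is not transcribed.
So YilE is not produced.
Required activator YilE is absent, so *jalR* is not transcribed.
So JalR is not produced.
CilD is constitutively active in this strain.
FenH is produced constitutively and is active.
Diaminopimelate is present, so HaxT is inactive.
Required activator HaxT is absent, so *dulM* is not transcribed.
So DulM is not produced.
With repressor FenH bound, *irpC* is not transcribed.
So IrpC is not produced.
Required activator IrpC is absent, so *nerX* is not transcribed.
So NerX is not produced.
With no repressor bound, *wexK* is transcribed.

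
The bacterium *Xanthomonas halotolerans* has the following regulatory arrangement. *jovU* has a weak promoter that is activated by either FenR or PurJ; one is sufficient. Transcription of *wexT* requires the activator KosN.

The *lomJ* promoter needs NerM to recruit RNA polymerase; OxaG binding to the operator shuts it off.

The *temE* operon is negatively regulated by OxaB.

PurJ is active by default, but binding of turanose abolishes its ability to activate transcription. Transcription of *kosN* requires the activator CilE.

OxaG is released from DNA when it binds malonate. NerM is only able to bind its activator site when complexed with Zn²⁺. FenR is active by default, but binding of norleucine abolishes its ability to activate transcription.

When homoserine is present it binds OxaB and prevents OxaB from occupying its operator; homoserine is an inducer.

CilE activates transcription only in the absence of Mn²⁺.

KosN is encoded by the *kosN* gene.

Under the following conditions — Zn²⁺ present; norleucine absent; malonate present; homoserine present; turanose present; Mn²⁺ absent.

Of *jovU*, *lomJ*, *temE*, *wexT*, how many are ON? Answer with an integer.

4

Norleucine is absent, so FenR is active.
Turanose is present, so PurJ is inactive.
Activator FenR is present, so *jovU* is transcribed.
→ *jovU* is ON.
Malonate is present, so OxaG is inactive.
Zn²⁺ is present, so NerM is active.
No repressor is bound and NerM is active, so *lomJ* is transcribed.
→ *lomJ* is ON.
Homoserine is present, so OxaB is inactive.
With no repressor bound, *temE* is transcribed.
→ *temE* is ON.
Mn²⁺ is absent, so CilE is active.
No repressor is bound and CilE is active, so *kosN* is transcribed.
So KosN is produced and active.
No repressor is bound and KosN is active, so *wexT* is transcribed.
→ *wexT* is ON.
4 of the 4 genes are transcribed.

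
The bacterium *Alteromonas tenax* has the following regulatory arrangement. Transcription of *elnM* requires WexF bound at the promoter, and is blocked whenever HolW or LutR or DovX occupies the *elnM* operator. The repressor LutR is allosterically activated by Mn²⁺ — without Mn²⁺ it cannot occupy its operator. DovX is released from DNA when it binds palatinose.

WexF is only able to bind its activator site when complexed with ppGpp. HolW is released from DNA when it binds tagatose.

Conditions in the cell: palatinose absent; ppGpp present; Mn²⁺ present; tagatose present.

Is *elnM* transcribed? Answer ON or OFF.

OFF

Tagatose is present, so HolW is inactive.
Mn²⁺ is present, so LutR is active.
ppGpp is present, so WexF is active.
Palatinose is absent, so DovX is active.
With repressor LutR bound, *elnM* is not transcribed.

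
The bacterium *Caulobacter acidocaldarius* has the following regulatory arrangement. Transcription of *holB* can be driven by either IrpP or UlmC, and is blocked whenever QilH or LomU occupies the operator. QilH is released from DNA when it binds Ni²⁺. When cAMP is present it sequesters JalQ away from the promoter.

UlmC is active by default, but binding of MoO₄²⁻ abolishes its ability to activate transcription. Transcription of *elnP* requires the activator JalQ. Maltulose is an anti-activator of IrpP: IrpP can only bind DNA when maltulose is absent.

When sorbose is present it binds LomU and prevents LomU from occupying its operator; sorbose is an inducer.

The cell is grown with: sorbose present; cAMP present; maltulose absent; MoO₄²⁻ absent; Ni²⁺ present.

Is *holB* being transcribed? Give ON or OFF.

Ni²⁺ is present, so QilH is inactive.
Maltulose is absent, so IrpP is active.
MoO₄²⁻ is absent, so UlmC is active.
Sorbose is present, so LomU is inactive.
Activator IrpP is present, so *holB* is transcribed.

ON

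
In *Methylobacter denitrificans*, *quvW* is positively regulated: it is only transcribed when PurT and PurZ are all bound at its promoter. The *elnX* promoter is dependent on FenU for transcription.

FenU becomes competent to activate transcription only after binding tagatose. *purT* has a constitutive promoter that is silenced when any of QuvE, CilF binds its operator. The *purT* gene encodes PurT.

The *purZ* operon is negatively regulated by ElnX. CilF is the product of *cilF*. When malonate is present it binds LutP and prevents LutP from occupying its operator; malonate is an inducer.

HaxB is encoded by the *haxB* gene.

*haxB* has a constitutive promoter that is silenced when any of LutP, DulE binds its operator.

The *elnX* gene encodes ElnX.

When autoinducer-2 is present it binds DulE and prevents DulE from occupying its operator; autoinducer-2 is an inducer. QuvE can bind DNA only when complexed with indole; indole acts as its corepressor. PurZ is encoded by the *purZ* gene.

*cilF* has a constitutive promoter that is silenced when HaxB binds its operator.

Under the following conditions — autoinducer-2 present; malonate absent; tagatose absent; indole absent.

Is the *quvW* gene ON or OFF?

OFF

Indole is absent, so QuvE is inactive.
Malonate is absent, so LutP is active.
Autoinducer-2 is present, so DulE is inactive.
With repressor LutP bound, *haxB* is not transcribed.
So HaxB is not produced.
With no repressor bound, *cilF* is transcribed.
So CilF is produced and active.
With repressor CilF bound, *purT* is not transcribed.
So PurT is not produced.
Tagatose is absent, so FenU is inactive.
Required activator FenU is absent, so *elnX* is not transcribed.
So ElnX is not produced.
With no repressor bound, *purZ* is transcribed.
So PurZ is produced and active.
Required activator PurT is absent, so *quvW* is not transcribed.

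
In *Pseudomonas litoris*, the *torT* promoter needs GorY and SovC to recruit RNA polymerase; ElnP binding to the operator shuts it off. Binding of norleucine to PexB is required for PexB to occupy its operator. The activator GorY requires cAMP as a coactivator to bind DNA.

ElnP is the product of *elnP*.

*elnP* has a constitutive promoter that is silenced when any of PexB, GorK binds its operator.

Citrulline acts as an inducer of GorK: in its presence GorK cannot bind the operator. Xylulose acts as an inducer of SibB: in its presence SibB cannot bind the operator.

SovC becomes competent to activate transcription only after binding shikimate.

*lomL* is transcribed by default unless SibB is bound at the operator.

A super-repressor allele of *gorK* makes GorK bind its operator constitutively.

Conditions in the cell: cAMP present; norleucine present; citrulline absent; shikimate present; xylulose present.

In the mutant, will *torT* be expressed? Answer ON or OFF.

ON

Norleucine is present, so PexB is active.
GorK is constitutively active in this strain.
With repressor PexB bound, *elnP* is not transcribed.
So ElnP is not produced.
cAMP is present, so GorY is active.
Shikimate is present, so SovC is active.
No repressor is bound and GorY and SovC are active, so *torT* is transcribed.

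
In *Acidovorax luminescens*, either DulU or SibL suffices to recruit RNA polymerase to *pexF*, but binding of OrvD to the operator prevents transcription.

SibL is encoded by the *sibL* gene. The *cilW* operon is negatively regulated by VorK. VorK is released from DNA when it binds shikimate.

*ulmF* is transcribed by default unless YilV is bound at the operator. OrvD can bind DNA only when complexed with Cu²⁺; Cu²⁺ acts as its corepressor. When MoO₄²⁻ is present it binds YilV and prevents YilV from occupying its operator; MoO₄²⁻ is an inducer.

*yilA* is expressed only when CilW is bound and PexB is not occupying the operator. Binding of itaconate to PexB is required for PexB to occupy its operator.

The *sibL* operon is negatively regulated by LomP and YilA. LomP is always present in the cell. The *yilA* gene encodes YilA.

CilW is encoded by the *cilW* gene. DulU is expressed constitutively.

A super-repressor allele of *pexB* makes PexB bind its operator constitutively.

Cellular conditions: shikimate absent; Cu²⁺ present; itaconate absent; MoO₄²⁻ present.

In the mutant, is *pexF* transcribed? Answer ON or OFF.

OFF

DulU is produced constitutively and is active.
Cu²⁺ is present, so OrvD is active.
LomP is produced constitutively and is active.
Shikimate is absent, so VorK is active.
With repressor VorK bound, *cilW* is not transcribed.
So CilW is not produced.
PexB is constitutively active in this strain.
With repressor PexB bound, *yilA* is not transcribed.
So YilA is not produced.
With repressor LomP bound, *sibL* is not transcribed.
So SibL is not produced.
With repressor OrvD bound, *pexF* is not transcribed.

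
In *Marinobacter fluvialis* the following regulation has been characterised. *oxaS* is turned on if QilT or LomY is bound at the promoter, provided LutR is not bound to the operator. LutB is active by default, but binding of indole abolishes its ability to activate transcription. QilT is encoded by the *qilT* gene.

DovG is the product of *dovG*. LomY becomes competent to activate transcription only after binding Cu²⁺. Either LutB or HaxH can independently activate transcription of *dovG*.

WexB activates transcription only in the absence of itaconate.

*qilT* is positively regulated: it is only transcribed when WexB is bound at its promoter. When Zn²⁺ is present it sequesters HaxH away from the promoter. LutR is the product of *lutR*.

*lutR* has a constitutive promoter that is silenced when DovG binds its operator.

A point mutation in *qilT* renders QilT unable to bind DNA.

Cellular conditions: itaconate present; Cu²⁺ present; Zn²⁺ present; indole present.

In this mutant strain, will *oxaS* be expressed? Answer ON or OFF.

OFF

QilT is non-functional in this strain, so it has no effect.
Cu²⁺ is present, so LomY is active.
Indole is present, so LutB is inactive.
Zn²⁺ is present, so HaxH is inactive.
No activator is available at the *dovG* promoter, so *dovG* is not transcribed.
So DovG is not produced.
With no repressor bound, *lutR* is transcribed.
So LutR is produced and active.
With repressor LutR bound, *oxaS* is not transcribed.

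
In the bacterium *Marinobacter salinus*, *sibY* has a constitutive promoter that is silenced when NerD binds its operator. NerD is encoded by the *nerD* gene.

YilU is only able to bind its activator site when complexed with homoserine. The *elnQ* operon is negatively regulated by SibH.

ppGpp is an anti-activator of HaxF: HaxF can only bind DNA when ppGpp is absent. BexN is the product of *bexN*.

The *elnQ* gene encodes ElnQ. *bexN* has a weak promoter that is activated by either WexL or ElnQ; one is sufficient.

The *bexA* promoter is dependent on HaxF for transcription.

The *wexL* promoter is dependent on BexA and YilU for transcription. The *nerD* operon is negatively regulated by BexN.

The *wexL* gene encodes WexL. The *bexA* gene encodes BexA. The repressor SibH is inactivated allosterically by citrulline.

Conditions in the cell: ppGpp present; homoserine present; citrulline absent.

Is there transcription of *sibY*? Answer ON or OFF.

OFF

ppGpp is present, so HaxF is inactive.
Required activator HaxF is absent, so *bexA* is not transcribed.
So BexA is not produced.
Homoserine is present, so YilU is active.
Required activator BexA is absent, so *wexL* is not transcribed.
So WexL is not produced.
Citrulline is absent, so SibH is active.
With repressor SibH bound, *elnQ* is not transcribed.
So ElnQ is not produced.
No activator is available at the *bexN* promoter, so *bexN* is not transcribed.
So BexN is not produced.
With no repressor bound, *nerD* is transcribed.
So NerD is produced and active.
With repressor NerD bound, *sibY* is not transcribed.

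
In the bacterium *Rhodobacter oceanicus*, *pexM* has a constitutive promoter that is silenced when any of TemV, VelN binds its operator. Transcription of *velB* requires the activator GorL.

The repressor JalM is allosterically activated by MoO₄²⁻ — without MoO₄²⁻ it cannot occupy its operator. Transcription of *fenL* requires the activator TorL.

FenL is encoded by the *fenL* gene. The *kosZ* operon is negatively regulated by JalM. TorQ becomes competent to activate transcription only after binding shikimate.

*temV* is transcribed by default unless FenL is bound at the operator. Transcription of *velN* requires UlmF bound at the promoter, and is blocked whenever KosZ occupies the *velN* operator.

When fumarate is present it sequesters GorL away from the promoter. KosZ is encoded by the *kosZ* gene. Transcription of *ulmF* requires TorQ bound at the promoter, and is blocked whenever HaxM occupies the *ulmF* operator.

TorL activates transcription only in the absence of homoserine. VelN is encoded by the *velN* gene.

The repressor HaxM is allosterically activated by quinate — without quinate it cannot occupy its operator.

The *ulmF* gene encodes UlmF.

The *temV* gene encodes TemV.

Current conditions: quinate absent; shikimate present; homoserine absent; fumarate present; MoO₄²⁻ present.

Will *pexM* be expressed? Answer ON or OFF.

OFF

Homoserine is absent, so TorL is active.
No repressor is bound and TorL is active, so *fenL* is transcribed.
So FenL is produced and active.
With repressor FenL bound, *temV* is not transcribed.
So TemV is not produced.
MoO₄²⁻ is present, so JalM is active.
With repressor JalM bound, *kosZ* is not transcribed.
So KosZ is not produced.
Shikimate is present, so TorQ is active.
Quinate is absent, so HaxM is inactive.
No repressor is bound and TorQ is active, so *ulmF* is transcribed.
So UlmF is produced and active.
No repressor is bound and UlmF is active, so *velN* is transcribed.
So VelN is produced and active.
With repressor VelN bound, *pexM* is not transcribed.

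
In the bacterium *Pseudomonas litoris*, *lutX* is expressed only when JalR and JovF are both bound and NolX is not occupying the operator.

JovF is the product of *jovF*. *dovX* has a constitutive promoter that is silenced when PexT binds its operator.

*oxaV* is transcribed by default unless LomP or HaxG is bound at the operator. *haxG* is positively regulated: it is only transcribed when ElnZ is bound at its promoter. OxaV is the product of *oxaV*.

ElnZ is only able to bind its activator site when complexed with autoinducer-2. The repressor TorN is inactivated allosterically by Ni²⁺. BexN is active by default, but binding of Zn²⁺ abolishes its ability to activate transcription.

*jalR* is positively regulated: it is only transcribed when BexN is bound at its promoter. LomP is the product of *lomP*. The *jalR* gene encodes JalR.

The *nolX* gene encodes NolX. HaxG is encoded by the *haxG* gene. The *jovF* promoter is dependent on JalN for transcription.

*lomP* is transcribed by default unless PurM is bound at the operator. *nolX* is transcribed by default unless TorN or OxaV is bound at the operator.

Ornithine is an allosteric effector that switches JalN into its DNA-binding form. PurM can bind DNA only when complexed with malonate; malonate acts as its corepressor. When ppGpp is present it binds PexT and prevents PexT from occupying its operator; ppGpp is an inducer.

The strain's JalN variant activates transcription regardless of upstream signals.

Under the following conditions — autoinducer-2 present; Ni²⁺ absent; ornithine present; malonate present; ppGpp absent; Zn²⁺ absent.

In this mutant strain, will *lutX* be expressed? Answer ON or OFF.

Zn²⁺ is absent, so BexN is active.
No repressor is bound and BexN is active, so *jalR* is transcribed.
So JalR is produced and active.
JalN is constitutively active in this strain.
No repressor is bound and JalN is active, so *jovF* is transcribed.
So JovF is produced and active.
Ni²⁺ is absent, so TorN is active.
Malonate is present, so PurM is active.
With repressor PurM bound, *lomP* is not transcribed.
So LomP is not produced.
Autoinducer-2 is present, so ElnZ is active.
No repressor is bound and ElnZ is active, so *haxG* is transcribed.
So HaxG is produced and active.
With repressor HaxG bound, *oxaV* is not transcribed.
So OxaV is not produced.
With repressor TorN bound, *nolX* is not transcribed.
So NolX is not produced.
No repressor is bound and JalR and JovF are active, so *lutX* is transcribed.

ON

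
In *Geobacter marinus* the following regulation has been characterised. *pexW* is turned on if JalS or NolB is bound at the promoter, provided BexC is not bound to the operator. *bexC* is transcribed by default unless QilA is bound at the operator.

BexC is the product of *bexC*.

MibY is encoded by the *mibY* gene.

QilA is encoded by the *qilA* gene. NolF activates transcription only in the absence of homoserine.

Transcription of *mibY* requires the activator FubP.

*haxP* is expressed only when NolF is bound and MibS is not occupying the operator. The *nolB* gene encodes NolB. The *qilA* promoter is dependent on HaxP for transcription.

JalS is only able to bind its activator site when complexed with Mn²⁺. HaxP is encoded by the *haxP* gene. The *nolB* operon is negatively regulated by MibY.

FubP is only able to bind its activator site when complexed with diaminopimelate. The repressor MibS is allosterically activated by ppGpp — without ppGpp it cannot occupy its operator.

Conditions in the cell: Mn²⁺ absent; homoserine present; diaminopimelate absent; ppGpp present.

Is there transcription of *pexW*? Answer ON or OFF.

Mn²⁺ is absent, so JalS is inactive.
ppGpp is present, so MibS is active.
Homoserine is present, so NolF is inactive.
With repressor MibS bound, *haxP* is not transcribed.
So HaxP is not produced.
Required activator HaxP is absent, so *qilA* is not transcribed.
So QilA is not produced.
With no repressor bound, *bexC* is transcribed.
So BexC is produced and active.
Diaminopimelate is absent, so FubP is inactive.
Required activator FubP is absent, so *mibY* is not transcribed.
So MibY is not produced.
With no repressor bound, *nolB* is transcribed.
So NolB is produced and active.
With repressor BexC bound, *pexW* is not transcribed.

OFF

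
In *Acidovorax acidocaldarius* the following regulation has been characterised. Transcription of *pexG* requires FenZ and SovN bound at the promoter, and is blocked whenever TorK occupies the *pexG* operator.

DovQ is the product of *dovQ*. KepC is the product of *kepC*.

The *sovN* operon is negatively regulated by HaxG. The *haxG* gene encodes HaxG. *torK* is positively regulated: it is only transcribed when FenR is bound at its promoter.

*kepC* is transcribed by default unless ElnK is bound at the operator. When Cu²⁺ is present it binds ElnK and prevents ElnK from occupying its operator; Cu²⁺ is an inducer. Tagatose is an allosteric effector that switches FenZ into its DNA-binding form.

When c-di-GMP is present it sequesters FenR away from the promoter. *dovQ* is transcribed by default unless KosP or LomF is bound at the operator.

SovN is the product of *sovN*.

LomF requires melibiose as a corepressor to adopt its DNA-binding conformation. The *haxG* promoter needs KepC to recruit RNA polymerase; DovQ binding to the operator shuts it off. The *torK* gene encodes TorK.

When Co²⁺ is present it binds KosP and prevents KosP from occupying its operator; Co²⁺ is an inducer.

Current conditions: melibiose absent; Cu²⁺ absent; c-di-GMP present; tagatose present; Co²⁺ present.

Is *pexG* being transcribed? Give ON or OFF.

Tagatose is present, so FenZ is active.
c-di-GMP is present, so FenR is inactive.
Required activator FenR is absent, so *torK* is not transcribed.
So TorK is not produced.
Co²⁺ is present, so KosP is inactive.
Melibiose is absent, so LomF is inactive.
With no repressor bound, *dovQ* is transcribed.
So DovQ is produced and active.
Cu²⁺ is absent, so ElnK is active.
With repressor ElnK bound, *kepC* is not transcribed.
So KepC is not produced.
With repressor DovQ bound, *haxG* is not transcribed.
So HaxG is not produced.
With no repressor bound, *sovN* is transcribed.
So SovN is produced and active.
No repressor is bound and FenZ and SovN are active, so *pexG* is transcribed.

ON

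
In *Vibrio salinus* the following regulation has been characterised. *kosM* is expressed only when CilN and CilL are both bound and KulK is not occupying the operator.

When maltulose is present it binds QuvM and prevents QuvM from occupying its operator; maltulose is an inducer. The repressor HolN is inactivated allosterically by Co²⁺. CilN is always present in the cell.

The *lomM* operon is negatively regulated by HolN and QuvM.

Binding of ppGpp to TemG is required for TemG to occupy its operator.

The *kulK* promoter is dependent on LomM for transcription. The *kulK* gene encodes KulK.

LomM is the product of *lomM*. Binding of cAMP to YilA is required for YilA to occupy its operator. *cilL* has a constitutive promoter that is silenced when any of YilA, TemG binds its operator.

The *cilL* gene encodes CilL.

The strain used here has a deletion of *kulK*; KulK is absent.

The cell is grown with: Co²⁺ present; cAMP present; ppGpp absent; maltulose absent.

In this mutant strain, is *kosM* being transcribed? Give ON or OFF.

CilN is produced constitutively and is active.
cAMP is present, so YilA is active.
ppGpp is absent, so TemG is inactive.
With repressor YilA bound, *cilL* is not transcribed.
So CilL is not produced.
KulK is non-functional in this strain, so it has no effect.
Required activator CilL is absent, so *kosM* is not transcribed.

OFF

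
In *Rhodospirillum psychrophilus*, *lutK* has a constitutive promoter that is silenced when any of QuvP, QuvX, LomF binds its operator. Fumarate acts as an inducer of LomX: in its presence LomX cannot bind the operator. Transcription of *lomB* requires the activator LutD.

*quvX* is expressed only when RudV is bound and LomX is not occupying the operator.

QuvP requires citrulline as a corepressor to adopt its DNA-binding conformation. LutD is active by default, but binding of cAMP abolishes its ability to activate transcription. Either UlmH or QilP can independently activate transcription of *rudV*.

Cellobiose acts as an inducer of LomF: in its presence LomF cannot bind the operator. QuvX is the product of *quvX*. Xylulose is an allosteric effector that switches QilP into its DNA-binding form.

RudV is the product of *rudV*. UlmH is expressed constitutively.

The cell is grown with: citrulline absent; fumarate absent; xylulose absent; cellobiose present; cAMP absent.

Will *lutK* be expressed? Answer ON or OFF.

Citrulline is absent, so QuvP is inactive.
Fumarate is absent, so LomX is active.
UlmH is produced constitutively and is active.
Xylulose is absent, so QilP is inactive.
Activator UlmH is present, so *rudV* is transcribed.
So RudV is produced and active.
With repressor LomX bound, *quvX* is not transcribed.
So QuvX is not produced.
Cellobiose is present, so LomF is inactive.
With no repressor bound, *lutK* is transcribed.

ON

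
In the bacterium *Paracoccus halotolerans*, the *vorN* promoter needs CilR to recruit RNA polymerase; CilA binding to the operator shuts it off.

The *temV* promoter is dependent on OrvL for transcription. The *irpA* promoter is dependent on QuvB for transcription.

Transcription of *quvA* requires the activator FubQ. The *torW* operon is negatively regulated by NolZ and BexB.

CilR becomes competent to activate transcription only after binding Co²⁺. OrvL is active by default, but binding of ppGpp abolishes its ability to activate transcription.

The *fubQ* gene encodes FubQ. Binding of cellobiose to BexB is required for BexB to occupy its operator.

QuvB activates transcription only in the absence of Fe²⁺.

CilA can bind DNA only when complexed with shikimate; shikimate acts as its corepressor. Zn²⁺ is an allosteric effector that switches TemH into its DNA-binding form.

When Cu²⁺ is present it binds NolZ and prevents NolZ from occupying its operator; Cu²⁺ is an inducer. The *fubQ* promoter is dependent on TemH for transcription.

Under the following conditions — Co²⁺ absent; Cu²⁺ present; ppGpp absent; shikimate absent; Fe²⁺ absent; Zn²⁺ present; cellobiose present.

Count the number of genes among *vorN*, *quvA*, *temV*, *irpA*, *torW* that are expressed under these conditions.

Shikimate is absent, so CilA is inactive.
Co²⁺ is absent, so CilR is inactive.
Required activator CilR is absent, so *vorN* is not transcribed.
→ *vorN* is OFF.
Zn²⁺ is present, so TemH is active.
No repressor is bound and TemH is active, so *fubQ* is transcribed.
So FubQ is produced and active.
No repressor is bound and FubQ is active, so *quvA* is transcribed.
→ *quvA* is ON.
ppGpp is absent, so OrvL is active.
No repressor is bound and OrvL is active, so *temV* is transcribed.
→ *temV* is ON.
Fe²⁺ is absent, so QuvB is active.
No repressor is bound and QuvB is active, so *irpA* is transcribed.
→ *irpA* is ON.
Cu²⁺ is present, so NolZ is inactive.
Cellobiose is present, so BexB is active.
With repressor BexB bound, *torW* is not transcribed.
→ *torW* is OFF.
3 of the 5 genes are transcribed.

3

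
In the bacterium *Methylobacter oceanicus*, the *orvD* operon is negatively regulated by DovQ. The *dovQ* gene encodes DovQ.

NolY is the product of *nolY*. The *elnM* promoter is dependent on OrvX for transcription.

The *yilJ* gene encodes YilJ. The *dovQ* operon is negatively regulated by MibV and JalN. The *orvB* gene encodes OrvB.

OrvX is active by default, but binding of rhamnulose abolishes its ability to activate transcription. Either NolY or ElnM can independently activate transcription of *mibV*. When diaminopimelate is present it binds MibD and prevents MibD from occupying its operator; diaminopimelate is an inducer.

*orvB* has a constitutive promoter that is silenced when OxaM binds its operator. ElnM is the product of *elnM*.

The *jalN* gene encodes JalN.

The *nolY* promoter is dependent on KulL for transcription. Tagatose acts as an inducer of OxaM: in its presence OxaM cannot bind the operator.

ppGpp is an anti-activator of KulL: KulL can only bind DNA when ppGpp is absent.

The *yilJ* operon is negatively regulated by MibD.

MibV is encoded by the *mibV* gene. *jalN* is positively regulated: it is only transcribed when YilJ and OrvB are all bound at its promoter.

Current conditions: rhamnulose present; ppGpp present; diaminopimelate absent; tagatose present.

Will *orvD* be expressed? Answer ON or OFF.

OFF

ppGpp is present, so KulL is inactive.
Required activator KulL is absent, so *nolY* is not transcribed.
So NolY is not produced.
Rhamnulose is present, so OrvX is inactive.
Required activator OrvX is absent, so *elnM* is not transcribed.
So ElnM is not produced.
No activator is available at the *mibV* promoter, so *mibV* is not transcribed.
So MibV is not produced.
Diaminopimelate is absent, so MibD is active.
With repressor MibD bound, *yilJ* is not transcribed.
So YilJ is not produced.
Tagatose is present, so OxaM is inactive.
With no repressor bound, *orvB* is transcribed.
So OrvB is produced and active.
Required activator YilJ is absent, so *jalN* is not transcribed.
So JalN is not produced.
With no repressor bound, *dovQ* is transcribed.
So DovQ is produced and active.
With repressor DovQ bound, *orvD* is not transcribed.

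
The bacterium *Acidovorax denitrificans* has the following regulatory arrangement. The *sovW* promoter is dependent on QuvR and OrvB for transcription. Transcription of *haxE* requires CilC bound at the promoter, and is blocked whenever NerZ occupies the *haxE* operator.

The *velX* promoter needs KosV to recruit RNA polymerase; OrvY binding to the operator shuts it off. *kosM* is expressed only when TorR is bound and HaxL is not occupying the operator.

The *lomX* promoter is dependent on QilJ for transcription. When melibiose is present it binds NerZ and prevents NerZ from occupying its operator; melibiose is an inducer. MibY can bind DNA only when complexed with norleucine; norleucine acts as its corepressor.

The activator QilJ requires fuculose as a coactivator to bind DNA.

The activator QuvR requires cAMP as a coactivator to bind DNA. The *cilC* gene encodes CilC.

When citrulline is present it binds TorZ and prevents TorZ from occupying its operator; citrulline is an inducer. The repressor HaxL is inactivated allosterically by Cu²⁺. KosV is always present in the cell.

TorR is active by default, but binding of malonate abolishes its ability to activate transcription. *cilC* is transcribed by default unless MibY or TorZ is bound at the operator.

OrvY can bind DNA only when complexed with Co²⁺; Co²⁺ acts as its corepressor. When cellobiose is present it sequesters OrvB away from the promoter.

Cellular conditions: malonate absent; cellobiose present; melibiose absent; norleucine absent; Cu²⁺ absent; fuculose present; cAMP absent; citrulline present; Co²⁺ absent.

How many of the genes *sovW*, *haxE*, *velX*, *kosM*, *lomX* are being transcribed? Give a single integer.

cAMP is absent, so QuvR is inactive.
Cellobiose is present, so OrvB is inactive.
Required activator QuvR is absent, so *sovW* is not transcribed.
→ *sovW* is OFF.
Norleucine is absent, so MibY is inactive.
Citrulline is present, so TorZ is inactive.
With no repressor bound, *cilC* is transcribed.
So CilC is produced and active.
Melibiose is absent, so NerZ is active.
With repressor NerZ bound, *haxE* is not transcribed.
→ *haxE* is OFF.
KosV is produced constitutively and is active.
Co²⁺ is absent, so OrvY is inactive.
No repressor is bound and KosV is active, so *velX* is transcribed.
→ *velX* is ON.
Cu²⁺ is absent, so HaxL is active.
Malonate is absent, so TorR is active.
With repressor HaxL bound, *kosM* is not transcribed.
→ *kosM* is OFF.
Fuculose is present, so QilJ is active.
No repressor is bound and QilJ is active, so *lomX* is transcribed.
→ *lomX* is ON.
2 of the 5 genes are transcribed.

2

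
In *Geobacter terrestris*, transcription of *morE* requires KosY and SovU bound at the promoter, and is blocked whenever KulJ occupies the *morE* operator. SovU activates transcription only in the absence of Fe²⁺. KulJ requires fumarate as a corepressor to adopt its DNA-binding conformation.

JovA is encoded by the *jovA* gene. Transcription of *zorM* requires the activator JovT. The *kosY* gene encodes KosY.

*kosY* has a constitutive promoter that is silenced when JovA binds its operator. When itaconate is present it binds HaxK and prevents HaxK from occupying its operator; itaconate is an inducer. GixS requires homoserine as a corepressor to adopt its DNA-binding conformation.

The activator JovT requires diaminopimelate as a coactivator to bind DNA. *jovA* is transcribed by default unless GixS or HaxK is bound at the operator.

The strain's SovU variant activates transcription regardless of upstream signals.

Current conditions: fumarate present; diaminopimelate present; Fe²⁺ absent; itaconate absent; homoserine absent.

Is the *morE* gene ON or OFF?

OFF

Homoserine is absent, so GixS is inactive.
Itaconate is absent, so HaxK is active.
With repressor HaxK bound, *jovA* is not transcribed.
So JovA is not produced.
With no repressor bound, *kosY* is transcribed.
So KosY is produced and active.
SovU is constitutively active in this strain.
Fumarate is present, so KulJ is active.
With repressor KulJ bound, *morE* is not transcribed.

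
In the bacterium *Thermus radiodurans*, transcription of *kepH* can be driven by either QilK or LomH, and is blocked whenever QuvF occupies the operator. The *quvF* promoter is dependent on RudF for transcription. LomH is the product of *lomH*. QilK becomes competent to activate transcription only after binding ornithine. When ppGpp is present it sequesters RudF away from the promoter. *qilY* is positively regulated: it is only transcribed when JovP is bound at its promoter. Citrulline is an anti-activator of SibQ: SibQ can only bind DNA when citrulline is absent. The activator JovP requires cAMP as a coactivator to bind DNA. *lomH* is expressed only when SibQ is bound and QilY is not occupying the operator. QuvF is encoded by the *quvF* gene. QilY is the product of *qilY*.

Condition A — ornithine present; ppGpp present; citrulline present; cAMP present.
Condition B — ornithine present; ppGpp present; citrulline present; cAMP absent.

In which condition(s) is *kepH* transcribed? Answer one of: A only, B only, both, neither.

both

Condition A:
Ornithine is present, so QilK is active.
ppGpp is present, so RudF is inactive.
Required activator RudF is absent, so *quvF* is not transcribed.
So QuvF is not produced.
Citrulline is present, so SibQ is inactive.
cAMP is present, so JovP is active.
No repressor is bound and JovP is active, so *qilY* is transcribed.
So QilY is produced and active.
With repressor QilY bound, *lomH* is not transcribed.
So LomH is not produced.
Activator QilK is present, so *kepH* is transcribed.
→ *kepH* is ON in A.
Condition B:
Ornithine is present, so QilK is active.
ppGpp is present, so RudF is inactive.
Required activator RudF is absent, so *quvF* is not transcribed.
So QuvF is not produced.
Citrulline is present, so SibQ is inactive.
cAMP is absent, so JovP is inactive.
Required activator JovP is absent, so *qilY* is not transcribed.
So QilY is not produced.
Required activator SibQ is absent, so *lomH* is not transcribed.
So LomH is not produced.
Activator QilK is present, so *kepH* is transcribed.
→ *kepH* is ON in B.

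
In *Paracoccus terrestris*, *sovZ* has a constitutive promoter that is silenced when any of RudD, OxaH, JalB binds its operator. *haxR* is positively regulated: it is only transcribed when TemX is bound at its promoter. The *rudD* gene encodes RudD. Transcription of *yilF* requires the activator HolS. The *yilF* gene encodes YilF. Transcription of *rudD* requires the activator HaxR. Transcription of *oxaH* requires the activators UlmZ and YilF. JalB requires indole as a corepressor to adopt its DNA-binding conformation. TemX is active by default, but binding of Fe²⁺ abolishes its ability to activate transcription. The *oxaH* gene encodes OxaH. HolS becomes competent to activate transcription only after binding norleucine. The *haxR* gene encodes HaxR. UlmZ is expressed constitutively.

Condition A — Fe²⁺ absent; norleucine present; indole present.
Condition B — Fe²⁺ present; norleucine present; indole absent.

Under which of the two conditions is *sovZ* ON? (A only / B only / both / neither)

Condition A:
Fe²⁺ is absent, so TemX is active.
No repressor is bound and TemX is active, so *haxR* is transcribed.
So HaxR is produced and active.
No repressor is bound and HaxR is active, so *rudD* is transcribed.
So RudD is produced and active.
UlmZ is produced constitutively and is active.
Norleucine is present, so HolS is active.
No repressor is bound and HolS is active, so *yilF* is transcribed.
So YilF is produced and active.
No repressor is bound and UlmZ and YilF are active, so *oxaH* is transcribed.
So OxaH is produced and active.
Indole is present, so JalB is active.
With repressor RudD bound, *sovZ* is not transcribed.
→ *sovZ* is OFF in A.
Condition B:
Fe²⁺ is present, so TemX is inactive.
Required activator TemX is absent, so *haxR* is not transcribed.
So HaxR is not produced.
Required activator HaxR is absent, so *rudD* is not transcribed.
So RudD is not produced.
UlmZ is produced constitutively and is active.
Norleucine is present, so HolS is active.
No repressor is bound and HolS is active, so *yilF* is transcribed.
So YilF is produced and active.
No repressor is bound and UlmZ and YilF are active, so *oxaH* is transcribed.
So OxaH is produced and active.
Indole is absent, so JalB is inactive.
With repressor OxaH bound, *sovZ* is not transcribed.
→ *sovZ* is OFF in B.

neither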